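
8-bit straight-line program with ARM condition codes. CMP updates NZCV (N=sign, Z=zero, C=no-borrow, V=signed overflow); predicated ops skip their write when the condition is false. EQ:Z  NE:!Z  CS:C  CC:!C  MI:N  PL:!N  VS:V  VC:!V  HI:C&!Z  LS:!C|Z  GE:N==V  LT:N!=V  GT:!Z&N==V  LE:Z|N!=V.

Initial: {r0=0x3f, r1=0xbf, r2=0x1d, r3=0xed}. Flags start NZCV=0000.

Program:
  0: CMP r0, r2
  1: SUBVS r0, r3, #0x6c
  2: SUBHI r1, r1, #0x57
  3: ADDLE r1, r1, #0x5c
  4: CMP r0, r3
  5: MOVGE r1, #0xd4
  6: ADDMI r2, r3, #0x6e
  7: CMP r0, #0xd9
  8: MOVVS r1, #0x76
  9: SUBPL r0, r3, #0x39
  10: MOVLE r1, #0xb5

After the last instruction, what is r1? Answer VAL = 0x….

[0] flags=0010 → (cmp)
[1] flags=0010 VS?F → skip
[2] flags=0010 HI?T → r1=0x68
[3] flags=0010 LE?F → skip
[4] flags=0000 → (cmp)
[5] flags=0000 GE?T → r1=0xd4
[6] flags=0000 MI?F → skip
[7] flags=0000 → (cmp)
[8] flags=0000 VS?F → skip
[9] flags=0000 PL?T → r0=0xb4
[10] flags=0000 LE?F → skip

VAL = 0xd4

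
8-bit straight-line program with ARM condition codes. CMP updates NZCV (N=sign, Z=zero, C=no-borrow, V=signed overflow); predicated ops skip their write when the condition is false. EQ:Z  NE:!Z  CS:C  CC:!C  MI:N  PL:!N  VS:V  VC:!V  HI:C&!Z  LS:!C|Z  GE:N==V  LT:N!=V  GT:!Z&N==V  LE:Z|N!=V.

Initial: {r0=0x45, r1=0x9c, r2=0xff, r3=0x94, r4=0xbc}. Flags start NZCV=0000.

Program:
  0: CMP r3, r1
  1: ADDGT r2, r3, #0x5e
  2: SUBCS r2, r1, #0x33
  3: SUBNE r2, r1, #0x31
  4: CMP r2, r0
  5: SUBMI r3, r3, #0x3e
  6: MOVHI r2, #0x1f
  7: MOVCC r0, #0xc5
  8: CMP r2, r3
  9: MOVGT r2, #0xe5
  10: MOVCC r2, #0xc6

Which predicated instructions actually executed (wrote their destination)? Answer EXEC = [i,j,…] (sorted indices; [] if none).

[0] flags=1000 → (cmp)
[1] flags=1000 GT?F → skip
[2] flags=1000 CS?F → skip
[3] flags=1000 NE?T → r2=0x6b
[4] flags=0010 → (cmp)
[5] flags=0010 MI?F → skip
[6] flags=0010 HI?T → r2=0x1f
[7] flags=0010 CC?F → skip
[8] flags=1001 → (cmp)
[9] flags=1001 GT?T → r2=0xe5
[10] flags=1001 CC?T → r2=0xc6

EXEC = [3,6,9,10]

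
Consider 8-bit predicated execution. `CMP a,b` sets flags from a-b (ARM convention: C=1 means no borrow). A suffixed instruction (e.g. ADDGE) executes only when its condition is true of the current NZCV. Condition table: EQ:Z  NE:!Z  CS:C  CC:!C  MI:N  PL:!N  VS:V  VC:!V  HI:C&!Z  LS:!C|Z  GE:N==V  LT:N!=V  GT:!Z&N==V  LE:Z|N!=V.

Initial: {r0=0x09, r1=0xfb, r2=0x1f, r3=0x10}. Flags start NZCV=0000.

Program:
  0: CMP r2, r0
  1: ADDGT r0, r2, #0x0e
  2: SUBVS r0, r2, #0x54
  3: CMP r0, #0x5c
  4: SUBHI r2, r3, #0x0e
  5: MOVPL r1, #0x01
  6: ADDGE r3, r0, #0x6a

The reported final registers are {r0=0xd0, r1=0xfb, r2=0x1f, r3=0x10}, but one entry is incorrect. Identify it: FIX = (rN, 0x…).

FIX = (r0, 0x2d)

[0] flags=0010 → (cmp)
[1] flags=0010 GT?T → r0=0x2d
[2] flags=0010 VS?F → skip
[3] flags=1000 → (cmp)
[4] flags=1000 HI?F → skip
[5] flags=1000 PL?F → skip
[6] flags=1000 GE?F → skip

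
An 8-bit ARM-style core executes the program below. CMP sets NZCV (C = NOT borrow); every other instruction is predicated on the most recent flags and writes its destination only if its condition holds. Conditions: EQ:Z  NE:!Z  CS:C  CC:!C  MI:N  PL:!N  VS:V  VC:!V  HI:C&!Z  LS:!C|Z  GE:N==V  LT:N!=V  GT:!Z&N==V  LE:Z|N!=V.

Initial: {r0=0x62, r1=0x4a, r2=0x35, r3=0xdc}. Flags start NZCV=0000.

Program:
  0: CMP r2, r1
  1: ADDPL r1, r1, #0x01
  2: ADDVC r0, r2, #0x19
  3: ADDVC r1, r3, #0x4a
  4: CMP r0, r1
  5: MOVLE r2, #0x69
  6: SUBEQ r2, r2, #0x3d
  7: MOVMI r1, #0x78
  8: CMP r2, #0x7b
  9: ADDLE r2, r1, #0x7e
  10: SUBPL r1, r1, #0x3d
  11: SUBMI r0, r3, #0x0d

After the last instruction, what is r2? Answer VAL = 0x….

0: ✓ CMP  NZCV=1000
1: · ADDPL
2: ✓ ADDVC  r0←0x4e
3: ✓ ADDVC  r1←0x26
4: ✓ CMP  NZCV=0010
5: · MOVLE
6: · SUBEQ
7: · MOVMI
8: ✓ CMP  NZCV=1000
9: ✓ ADDLE  r2←0xa4
10: · SUBPL
11: ✓ SUBMI  r0←0xcf

VAL = 0xa4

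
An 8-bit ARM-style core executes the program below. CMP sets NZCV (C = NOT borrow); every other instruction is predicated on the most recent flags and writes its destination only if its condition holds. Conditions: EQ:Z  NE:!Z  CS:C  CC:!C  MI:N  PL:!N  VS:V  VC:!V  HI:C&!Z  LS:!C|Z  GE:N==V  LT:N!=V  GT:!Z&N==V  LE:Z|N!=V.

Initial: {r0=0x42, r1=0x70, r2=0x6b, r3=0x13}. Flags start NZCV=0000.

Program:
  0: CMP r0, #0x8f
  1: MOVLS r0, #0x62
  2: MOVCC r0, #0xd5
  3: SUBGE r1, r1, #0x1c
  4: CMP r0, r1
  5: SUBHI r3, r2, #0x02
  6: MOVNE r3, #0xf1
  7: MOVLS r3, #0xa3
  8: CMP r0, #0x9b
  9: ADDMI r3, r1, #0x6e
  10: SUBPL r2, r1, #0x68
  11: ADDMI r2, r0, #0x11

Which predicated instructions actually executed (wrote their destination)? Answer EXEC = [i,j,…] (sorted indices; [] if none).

0: ✓ CMP  NZCV=1001
1: ✓ MOVLS  r0←0x62
2: ✓ MOVCC  r0←0xd5
3: ✓ SUBGE  r1←0x54
4: ✓ CMP  NZCV=1010
5: ✓ SUBHI  r3←0x69
6: ✓ MOVNE  r3←0xf1
7: · MOVLS
8: ✓ CMP  NZCV=0010
9: · ADDMI
10: ✓ SUBPL  r2←0xec
11: · ADDMI

EXEC = [1,2,3,5,6,10]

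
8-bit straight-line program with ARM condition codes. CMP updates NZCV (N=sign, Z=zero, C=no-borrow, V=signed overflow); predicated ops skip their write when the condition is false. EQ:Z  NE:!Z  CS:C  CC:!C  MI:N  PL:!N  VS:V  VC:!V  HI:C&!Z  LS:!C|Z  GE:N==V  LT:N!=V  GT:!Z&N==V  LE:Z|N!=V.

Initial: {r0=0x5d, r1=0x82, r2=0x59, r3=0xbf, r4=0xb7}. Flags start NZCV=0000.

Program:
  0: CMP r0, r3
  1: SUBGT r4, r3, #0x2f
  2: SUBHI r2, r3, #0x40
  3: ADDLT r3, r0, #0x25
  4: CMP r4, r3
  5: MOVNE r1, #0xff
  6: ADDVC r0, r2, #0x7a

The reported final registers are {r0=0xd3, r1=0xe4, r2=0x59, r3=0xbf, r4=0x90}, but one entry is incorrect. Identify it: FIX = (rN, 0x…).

0: ✓ CMP  NZCV=1001
1: ✓ SUBGT  r4←0x90
2: · SUBHI
3: · ADDLT
4: ✓ CMP  NZCV=1000
5: ✓ MOVNE  r1←0xff
6: ✓ ADDVC  r0←0xd3

FIX = (r1, 0xff)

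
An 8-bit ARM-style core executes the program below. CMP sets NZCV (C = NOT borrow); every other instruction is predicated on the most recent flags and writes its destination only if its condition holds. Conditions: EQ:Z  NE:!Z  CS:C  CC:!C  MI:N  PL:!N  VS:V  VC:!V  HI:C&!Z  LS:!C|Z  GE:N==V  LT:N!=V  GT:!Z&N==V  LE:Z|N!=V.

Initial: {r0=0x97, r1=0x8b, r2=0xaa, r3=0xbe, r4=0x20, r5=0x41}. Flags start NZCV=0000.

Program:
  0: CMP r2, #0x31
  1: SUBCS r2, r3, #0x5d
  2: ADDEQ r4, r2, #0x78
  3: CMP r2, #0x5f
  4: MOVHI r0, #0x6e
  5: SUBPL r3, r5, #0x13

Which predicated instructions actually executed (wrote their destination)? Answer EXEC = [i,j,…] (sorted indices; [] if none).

EXEC = [1,4,5]

0: ✓ CMP  NZCV=0011
1: ✓ SUBCS  r2←0x61
2: · ADDEQ
3: ✓ CMP  NZCV=0010
4: ✓ MOVHI  r0←0x6e
5: ✓ SUBPL  r3←0x2e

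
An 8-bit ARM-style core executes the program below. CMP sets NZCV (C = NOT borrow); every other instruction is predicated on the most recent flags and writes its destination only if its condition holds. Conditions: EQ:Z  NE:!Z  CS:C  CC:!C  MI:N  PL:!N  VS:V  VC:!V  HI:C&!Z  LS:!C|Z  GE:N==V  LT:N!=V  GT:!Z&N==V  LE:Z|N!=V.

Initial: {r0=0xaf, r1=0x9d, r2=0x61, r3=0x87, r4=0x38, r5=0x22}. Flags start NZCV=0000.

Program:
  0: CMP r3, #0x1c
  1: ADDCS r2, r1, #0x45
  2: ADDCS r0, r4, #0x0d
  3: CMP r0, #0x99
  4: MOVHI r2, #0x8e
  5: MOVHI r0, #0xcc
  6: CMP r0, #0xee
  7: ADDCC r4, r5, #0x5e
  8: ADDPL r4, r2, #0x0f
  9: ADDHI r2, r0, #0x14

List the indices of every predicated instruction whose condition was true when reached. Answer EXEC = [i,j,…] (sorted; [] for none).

0: ✓ CMP  NZCV=0011
1: ✓ ADDCS  r2←0xe2
2: ✓ ADDCS  r0←0x45
3: ✓ CMP  NZCV=1001
4: · MOVHI
5: · MOVHI
6: ✓ CMP  NZCV=0000
7: ✓ ADDCC  r4←0x80
8: ✓ ADDPL  r4←0xf1
9: · ADDHI

EXEC = [1,2,7,8]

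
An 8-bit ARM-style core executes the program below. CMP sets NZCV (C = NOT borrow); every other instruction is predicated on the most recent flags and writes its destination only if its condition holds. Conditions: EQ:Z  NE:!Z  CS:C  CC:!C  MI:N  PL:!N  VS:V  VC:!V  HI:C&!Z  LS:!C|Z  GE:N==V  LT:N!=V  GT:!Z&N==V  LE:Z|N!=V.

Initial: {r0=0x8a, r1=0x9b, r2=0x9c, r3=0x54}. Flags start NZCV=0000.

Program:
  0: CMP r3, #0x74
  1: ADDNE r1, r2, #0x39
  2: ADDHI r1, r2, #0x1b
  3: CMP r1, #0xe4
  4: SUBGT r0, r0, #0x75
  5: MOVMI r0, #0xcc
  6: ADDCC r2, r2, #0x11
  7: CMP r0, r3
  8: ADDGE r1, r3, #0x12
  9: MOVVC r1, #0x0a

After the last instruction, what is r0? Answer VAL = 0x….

VAL = 0xcc

0: ✓ CMP  NZCV=1000
1: ✓ ADDNE  r1←0xd5
2: · ADDHI
3: ✓ CMP  NZCV=1000
4: · SUBGT
5: ✓ MOVMI  r0←0xcc
6: ✓ ADDCC  r2←0xad
7: ✓ CMP  NZCV=0011
8: · ADDGE
9: · MOVVC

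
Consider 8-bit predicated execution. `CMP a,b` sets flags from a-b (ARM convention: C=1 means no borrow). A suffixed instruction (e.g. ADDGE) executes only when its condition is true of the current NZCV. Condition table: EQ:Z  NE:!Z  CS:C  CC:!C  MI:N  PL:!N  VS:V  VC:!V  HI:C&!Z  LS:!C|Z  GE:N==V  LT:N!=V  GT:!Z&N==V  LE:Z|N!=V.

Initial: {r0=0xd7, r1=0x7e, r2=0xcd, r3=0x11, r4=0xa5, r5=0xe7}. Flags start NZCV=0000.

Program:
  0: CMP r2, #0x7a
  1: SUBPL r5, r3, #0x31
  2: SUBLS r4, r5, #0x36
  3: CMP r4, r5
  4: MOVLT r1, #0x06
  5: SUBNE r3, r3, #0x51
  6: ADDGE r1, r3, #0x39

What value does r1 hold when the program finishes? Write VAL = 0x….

VAL = 0x06

[0] flags=0011 → (cmp)
[1] flags=0011 PL?T → r5=0xe0
[2] flags=0011 LS?F → skip
[3] flags=1000 → (cmp)
[4] flags=1000 LT?T → r1=0x06
[5] flags=1000 NE?T → r3=0xc0
[6] flags=1000 GE?F → skip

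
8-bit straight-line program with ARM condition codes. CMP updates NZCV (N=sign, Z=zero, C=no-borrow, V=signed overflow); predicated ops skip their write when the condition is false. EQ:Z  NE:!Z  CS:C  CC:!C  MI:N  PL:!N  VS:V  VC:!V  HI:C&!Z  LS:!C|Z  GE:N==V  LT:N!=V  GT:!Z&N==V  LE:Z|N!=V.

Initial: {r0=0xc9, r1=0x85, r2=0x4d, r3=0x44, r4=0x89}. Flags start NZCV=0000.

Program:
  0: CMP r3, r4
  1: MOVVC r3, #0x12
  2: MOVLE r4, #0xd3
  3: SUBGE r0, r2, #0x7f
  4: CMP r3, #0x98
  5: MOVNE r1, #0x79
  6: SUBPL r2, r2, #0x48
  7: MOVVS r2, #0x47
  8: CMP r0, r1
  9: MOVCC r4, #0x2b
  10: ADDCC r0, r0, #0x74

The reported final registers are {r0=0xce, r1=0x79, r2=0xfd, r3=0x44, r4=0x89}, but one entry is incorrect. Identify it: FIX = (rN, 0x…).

0: ✓ CMP  NZCV=1001
1: · MOVVC
2: · MOVLE
3: ✓ SUBGE  r0←0xce
4: ✓ CMP  NZCV=1001
5: ✓ MOVNE  r1←0x79
6: · SUBPL
7: ✓ MOVVS  r2←0x47
8: ✓ CMP  NZCV=0011
9: · MOVCC
10: · ADDCC

FIX = (r2, 0x47)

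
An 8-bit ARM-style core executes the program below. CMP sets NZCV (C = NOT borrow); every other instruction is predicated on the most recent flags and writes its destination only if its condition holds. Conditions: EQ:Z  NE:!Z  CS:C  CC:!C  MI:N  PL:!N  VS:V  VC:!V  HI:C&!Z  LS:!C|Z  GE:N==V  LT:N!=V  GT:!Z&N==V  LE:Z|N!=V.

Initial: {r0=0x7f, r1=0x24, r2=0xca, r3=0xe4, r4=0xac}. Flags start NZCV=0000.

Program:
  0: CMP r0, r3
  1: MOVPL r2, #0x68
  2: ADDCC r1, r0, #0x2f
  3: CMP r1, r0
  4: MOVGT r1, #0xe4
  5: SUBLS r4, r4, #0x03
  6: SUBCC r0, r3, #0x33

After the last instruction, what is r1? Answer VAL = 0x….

[0] flags=1001 → (cmp)
[1] flags=1001 PL?F → skip
[2] flags=1001 CC?T → r1=0xae
[3] flags=0011 → (cmp)
[4] flags=0011 GT?F → skip
[5] flags=0011 LS?F → skip
[6] flags=0011 CC?F → skip

VAL = 0xae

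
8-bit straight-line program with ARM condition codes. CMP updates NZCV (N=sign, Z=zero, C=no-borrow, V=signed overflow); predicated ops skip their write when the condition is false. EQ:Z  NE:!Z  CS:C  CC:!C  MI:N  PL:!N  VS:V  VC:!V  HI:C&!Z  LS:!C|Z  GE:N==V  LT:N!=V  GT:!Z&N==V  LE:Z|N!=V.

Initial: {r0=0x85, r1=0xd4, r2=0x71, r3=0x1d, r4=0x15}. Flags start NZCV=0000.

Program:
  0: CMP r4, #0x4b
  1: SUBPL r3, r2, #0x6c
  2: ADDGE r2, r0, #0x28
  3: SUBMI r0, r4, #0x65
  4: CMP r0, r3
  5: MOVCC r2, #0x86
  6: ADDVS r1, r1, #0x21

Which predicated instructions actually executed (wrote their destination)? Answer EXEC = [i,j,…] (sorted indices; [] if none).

[0] flags=1000 → (cmp)
[1] flags=1000 PL?F → skip
[2] flags=1000 GE?F → skip
[3] flags=1000 MI?T → r0=0xb0
[4] flags=1010 → (cmp)
[5] flags=1010 CC?F → skip
[6] flags=1010 VS?F → skip

EXEC = [3]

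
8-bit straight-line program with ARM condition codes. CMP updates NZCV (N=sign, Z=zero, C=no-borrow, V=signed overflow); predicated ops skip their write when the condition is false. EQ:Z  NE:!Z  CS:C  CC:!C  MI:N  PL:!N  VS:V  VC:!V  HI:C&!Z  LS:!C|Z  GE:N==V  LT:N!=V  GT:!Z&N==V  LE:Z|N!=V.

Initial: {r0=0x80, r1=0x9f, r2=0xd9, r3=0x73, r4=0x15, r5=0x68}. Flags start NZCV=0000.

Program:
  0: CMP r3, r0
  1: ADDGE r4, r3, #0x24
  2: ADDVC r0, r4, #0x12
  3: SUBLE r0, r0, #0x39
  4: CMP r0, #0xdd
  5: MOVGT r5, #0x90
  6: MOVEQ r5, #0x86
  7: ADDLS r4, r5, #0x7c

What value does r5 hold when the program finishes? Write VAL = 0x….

[0] flags=1001 → (cmp)
[1] flags=1001 GE?T → r4=0x97
[2] flags=1001 VC?F → skip
[3] flags=1001 LE?F → skip
[4] flags=1000 → (cmp)
[5] flags=1000 GT?F → skip
[6] flags=1000 EQ?F → skip
[7] flags=1000 LS?T → r4=0xe4

VAL = 0x68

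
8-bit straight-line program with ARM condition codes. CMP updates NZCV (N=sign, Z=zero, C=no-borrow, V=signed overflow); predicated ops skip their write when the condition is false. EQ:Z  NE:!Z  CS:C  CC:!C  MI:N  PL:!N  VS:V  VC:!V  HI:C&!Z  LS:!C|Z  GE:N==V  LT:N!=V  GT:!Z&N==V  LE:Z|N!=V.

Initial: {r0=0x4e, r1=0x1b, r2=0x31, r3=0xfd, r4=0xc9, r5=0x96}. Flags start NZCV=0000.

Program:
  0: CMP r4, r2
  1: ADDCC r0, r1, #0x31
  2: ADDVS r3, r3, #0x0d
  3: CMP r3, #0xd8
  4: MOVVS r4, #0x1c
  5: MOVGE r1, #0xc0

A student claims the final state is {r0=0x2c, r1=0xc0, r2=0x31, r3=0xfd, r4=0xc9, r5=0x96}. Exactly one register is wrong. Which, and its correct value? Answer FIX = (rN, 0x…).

0: ✓ CMP  NZCV=1010
1: · ADDCC
2: · ADDVS
3: ✓ CMP  NZCV=0010
4: · MOVVS
5: ✓ MOVGE  r1←0xc0

FIX = (r0, 0x4e)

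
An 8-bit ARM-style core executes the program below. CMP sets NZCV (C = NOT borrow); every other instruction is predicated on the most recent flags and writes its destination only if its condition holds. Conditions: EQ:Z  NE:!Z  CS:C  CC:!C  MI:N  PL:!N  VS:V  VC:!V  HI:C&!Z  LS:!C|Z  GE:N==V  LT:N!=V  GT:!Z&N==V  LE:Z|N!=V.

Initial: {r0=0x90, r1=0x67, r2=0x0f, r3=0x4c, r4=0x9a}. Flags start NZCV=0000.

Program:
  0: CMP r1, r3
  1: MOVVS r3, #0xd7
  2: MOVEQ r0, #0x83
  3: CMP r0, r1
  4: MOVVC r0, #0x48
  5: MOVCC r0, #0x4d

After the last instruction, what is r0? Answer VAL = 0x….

[0] flags=0010 → (cmp)
[1] flags=0010 VS?F → skip
[2] flags=0010 EQ?F → skip
[3] flags=0011 → (cmp)
[4] flags=0011 VC?F → skip
[5] flags=0011 CC?F → skip

VAL = 0x90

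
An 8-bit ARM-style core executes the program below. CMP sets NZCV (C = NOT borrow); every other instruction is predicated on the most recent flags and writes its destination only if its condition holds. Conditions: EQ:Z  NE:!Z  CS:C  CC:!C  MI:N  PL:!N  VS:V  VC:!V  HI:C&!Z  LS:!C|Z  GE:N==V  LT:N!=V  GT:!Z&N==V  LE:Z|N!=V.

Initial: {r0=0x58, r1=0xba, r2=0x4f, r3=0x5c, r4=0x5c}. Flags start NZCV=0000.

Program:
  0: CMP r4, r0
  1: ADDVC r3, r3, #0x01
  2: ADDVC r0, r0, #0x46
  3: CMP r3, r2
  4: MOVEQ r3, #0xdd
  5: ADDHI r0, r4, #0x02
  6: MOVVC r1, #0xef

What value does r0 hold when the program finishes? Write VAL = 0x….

[0] flags=0010 → (cmp)
[1] flags=0010 VC?T → r3=0x5d
[2] flags=0010 VC?T → r0=0x9e
[3] flags=0010 → (cmp)
[4] flags=0010 EQ?F → skip
[5] flags=0010 HI?T → r0=0x5e
[6] flags=0010 VC?T → r1=0xef

VAL = 0x5e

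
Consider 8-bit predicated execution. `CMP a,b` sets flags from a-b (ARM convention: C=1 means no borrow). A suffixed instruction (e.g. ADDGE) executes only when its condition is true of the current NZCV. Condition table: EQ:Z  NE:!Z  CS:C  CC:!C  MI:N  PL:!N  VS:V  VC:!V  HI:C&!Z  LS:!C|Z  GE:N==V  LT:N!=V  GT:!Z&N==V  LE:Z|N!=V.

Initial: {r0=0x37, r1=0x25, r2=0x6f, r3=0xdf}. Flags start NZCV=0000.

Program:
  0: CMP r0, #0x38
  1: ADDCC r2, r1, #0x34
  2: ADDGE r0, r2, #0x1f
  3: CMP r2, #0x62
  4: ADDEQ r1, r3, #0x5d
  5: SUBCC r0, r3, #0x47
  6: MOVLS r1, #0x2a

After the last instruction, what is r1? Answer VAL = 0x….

0: ✓ CMP  NZCV=1000
1: ✓ ADDCC  r2←0x59
2: · ADDGE
3: ✓ CMP  NZCV=1000
4: · ADDEQ
5: ✓ SUBCC  r0←0x98
6: ✓ MOVLS  r1←0x2a

VAL = 0x2a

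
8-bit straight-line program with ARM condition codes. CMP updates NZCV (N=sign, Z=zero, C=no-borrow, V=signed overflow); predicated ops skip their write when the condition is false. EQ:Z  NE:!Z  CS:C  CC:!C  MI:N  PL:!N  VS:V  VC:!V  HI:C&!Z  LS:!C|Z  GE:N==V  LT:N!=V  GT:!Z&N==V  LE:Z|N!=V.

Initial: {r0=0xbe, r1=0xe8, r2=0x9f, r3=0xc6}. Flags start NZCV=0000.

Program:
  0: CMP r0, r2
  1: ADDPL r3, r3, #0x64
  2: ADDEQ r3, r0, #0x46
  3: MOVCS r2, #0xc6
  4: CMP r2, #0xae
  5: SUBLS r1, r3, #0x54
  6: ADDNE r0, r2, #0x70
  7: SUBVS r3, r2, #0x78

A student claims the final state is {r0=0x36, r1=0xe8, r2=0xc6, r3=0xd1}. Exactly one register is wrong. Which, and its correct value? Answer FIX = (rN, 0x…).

FIX = (r3, 0x2a)

0: ✓ CMP  NZCV=0010
1: ✓ ADDPL  r3←0x2a
2: · ADDEQ
3: ✓ MOVCS  r2←0xc6
4: ✓ CMP  NZCV=0010
5: · SUBLS
6: ✓ ADDNE  r0←0x36
7: · SUBVS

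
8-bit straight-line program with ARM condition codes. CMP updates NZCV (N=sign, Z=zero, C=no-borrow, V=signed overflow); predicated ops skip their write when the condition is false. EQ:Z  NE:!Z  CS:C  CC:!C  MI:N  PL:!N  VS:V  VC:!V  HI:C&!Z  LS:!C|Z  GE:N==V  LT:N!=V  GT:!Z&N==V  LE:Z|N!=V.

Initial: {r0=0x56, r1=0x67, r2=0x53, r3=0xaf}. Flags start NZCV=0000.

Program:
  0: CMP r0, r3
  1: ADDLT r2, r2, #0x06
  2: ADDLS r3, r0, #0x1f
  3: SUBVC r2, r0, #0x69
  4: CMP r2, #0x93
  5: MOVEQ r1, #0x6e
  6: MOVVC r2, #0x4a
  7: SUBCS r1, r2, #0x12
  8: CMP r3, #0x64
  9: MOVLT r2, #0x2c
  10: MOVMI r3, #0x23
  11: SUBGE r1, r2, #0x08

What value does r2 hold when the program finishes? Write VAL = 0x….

0: ✓ CMP  NZCV=1001
1: · ADDLT
2: ✓ ADDLS  r3←0x75
3: · SUBVC
4: ✓ CMP  NZCV=1001
5: · MOVEQ
6: · MOVVC
7: · SUBCS
8: ✓ CMP  NZCV=0010
9: · MOVLT
10: · MOVMI
11: ✓ SUBGE  r1←0x4b

VAL = 0x53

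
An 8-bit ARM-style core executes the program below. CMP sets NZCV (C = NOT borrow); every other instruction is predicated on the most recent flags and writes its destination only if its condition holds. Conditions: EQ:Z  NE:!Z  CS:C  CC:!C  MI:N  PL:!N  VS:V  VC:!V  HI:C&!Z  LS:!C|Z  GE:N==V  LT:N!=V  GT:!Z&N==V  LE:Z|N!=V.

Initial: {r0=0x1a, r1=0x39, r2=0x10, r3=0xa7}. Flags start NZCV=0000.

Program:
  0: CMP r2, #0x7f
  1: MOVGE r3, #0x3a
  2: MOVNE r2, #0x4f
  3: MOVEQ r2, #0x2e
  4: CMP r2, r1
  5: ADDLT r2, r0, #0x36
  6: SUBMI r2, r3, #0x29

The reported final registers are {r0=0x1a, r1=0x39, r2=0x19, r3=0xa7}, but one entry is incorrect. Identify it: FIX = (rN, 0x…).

FIX = (r2, 0x4f)

0: ✓ CMP  NZCV=1000
1: · MOVGE
2: ✓ MOVNE  r2←0x4f
3: · MOVEQ
4: ✓ CMP  NZCV=0010
5: · ADDLT
6: · SUBMI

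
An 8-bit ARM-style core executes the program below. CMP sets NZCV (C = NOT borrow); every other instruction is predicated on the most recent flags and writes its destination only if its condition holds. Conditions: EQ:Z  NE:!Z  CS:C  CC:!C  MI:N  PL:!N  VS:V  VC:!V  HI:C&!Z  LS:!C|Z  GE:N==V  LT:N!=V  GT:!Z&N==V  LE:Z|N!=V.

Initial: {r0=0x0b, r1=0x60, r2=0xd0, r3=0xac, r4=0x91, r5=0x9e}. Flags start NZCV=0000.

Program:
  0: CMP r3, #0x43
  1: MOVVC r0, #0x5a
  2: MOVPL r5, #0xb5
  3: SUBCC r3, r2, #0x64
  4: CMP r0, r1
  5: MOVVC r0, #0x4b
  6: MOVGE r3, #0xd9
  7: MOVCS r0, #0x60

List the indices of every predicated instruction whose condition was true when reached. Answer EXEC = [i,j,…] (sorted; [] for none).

0: ✓ CMP  NZCV=0011
1: · MOVVC
2: ✓ MOVPL  r5←0xb5
3: · SUBCC
4: ✓ CMP  NZCV=1000
5: ✓ MOVVC  r0←0x4b
6: · MOVGE
7: · MOVCS

EXEC = [2,5]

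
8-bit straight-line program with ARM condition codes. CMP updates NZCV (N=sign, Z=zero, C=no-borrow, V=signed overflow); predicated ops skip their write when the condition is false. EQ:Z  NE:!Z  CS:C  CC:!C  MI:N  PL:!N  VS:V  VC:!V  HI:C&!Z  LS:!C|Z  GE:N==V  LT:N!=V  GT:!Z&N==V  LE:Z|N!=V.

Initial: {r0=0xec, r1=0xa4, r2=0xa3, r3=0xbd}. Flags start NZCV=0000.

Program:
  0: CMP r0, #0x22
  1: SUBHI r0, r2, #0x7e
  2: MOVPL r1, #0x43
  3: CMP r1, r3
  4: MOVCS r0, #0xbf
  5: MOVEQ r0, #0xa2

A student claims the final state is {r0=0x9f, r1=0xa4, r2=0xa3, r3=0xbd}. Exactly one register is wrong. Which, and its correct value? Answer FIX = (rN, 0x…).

FIX = (r0, 0x25)

[0] flags=1010 → (cmp)
[1] flags=1010 HI?T → r0=0x25
[2] flags=1010 PL?F → skip
[3] flags=1000 → (cmp)
[4] flags=1000 CS?F → skip
[5] flags=1000 EQ?F → skip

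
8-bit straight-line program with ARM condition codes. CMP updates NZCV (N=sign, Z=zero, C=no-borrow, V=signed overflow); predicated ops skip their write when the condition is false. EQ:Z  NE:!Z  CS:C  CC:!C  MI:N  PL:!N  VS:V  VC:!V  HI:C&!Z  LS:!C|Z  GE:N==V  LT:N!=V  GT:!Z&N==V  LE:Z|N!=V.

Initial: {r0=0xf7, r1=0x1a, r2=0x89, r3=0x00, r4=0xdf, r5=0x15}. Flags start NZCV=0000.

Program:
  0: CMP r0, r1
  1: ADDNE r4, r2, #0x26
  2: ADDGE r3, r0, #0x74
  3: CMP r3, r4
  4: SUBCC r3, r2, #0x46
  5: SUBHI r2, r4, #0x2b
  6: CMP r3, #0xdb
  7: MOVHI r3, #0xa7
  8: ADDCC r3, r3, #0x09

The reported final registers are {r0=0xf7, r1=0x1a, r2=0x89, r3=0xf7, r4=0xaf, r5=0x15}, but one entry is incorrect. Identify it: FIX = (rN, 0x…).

[0] flags=1010 → (cmp)
[1] flags=1010 NE?T → r4=0xaf
[2] flags=1010 GE?F → skip
[3] flags=0000 → (cmp)
[4] flags=0000 CC?T → r3=0x43
[5] flags=0000 HI?F → skip
[6] flags=0000 → (cmp)
[7] flags=0000 HI?F → skip
[8] flags=0000 CC?T → r3=0x4c

FIX = (r3, 0x4c)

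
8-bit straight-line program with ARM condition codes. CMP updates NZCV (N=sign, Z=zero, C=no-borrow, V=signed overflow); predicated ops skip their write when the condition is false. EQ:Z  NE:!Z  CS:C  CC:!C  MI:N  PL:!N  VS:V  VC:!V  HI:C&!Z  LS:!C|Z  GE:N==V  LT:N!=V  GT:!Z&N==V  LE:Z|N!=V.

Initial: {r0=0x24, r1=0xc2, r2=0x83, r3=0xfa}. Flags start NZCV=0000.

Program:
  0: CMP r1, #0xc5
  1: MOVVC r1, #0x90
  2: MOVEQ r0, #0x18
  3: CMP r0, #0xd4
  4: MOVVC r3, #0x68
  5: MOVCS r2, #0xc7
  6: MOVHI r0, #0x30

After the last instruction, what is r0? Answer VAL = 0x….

VAL = 0x24

[0] flags=1000 → (cmp)
[1] flags=1000 VC?T → r1=0x90
[2] flags=1000 EQ?F → skip
[3] flags=0000 → (cmp)
[4] flags=0000 VC?T → r3=0x68
[5] flags=0000 CS?F → skip
[6] flags=0000 HI?F → skip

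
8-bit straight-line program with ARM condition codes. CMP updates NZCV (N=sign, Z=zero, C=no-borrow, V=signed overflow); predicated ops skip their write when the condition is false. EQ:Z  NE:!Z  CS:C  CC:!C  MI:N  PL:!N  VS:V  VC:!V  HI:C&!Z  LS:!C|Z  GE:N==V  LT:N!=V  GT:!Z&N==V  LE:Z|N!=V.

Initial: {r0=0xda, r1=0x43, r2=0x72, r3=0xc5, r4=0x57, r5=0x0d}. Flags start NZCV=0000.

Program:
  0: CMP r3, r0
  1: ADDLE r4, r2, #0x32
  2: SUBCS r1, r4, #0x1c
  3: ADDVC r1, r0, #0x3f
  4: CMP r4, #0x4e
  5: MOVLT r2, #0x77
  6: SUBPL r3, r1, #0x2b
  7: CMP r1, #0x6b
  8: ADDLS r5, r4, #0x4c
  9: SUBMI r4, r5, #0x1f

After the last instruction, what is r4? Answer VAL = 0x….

VAL = 0xd1

[0] flags=1000 → (cmp)
[1] flags=1000 LE?T → r4=0xa4
[2] flags=1000 CS?F → skip
[3] flags=1000 VC?T → r1=0x19
[4] flags=0011 → (cmp)
[5] flags=0011 LT?T → r2=0x77
[6] flags=0011 PL?T → r3=0xee
[7] flags=1000 → (cmp)
[8] flags=1000 LS?T → r5=0xf0
[9] flags=1000 MI?T → r4=0xd1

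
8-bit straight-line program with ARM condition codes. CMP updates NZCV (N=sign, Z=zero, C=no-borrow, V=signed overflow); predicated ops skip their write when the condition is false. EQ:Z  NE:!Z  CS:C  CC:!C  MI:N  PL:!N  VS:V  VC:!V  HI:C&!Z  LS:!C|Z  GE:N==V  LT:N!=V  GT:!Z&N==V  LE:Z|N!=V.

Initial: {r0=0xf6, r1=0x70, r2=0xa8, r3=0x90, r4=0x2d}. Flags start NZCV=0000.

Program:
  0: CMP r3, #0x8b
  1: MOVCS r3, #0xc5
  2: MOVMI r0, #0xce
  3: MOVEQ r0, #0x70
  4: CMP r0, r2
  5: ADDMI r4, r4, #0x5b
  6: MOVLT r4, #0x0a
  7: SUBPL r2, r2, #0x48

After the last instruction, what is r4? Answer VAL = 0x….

VAL = 0x2d

0: ✓ CMP  NZCV=0010
1: ✓ MOVCS  r3←0xc5
2: · MOVMI
3: · MOVEQ
4: ✓ CMP  NZCV=0010
5: · ADDMI
6: · MOVLT
7: ✓ SUBPL  r2←0x60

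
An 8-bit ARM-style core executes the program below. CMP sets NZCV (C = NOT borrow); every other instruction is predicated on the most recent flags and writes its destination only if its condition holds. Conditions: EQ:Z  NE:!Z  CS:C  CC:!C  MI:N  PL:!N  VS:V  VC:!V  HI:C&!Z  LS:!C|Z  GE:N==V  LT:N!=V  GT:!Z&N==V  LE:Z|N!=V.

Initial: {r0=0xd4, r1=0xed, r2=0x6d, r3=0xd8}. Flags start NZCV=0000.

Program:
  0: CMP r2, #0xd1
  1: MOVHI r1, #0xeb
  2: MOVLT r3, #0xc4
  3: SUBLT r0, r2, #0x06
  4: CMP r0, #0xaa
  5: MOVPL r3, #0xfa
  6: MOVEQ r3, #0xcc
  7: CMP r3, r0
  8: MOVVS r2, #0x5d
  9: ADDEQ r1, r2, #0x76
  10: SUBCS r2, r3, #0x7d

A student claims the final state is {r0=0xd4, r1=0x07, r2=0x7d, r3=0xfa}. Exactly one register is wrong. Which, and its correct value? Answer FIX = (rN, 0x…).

0: ✓ CMP  NZCV=1001
1: · MOVHI
2: · MOVLT
3: · SUBLT
4: ✓ CMP  NZCV=0010
5: ✓ MOVPL  r3←0xfa
6: · MOVEQ
7: ✓ CMP  NZCV=0010
8: · MOVVS
9: · ADDEQ
10: ✓ SUBCS  r2←0x7d

FIX = (r1, 0xed)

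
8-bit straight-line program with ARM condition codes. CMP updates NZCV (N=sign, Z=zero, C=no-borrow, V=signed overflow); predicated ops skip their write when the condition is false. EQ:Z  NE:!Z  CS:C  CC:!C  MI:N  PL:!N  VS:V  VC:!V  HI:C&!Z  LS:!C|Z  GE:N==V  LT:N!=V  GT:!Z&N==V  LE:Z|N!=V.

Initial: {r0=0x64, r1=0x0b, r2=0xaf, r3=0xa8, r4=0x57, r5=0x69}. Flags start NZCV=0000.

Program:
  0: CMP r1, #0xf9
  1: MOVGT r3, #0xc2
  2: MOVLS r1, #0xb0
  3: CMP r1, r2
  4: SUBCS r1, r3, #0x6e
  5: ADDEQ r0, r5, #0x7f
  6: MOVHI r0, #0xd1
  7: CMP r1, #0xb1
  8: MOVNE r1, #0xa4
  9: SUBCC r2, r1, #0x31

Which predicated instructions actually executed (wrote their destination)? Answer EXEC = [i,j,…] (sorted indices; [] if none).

EXEC = [1,2,4,6,8,9]

[0] flags=0000 → (cmp)
[1] flags=0000 GT?T → r3=0xc2
[2] flags=0000 LS?T → r1=0xb0
[3] flags=0010 → (cmp)
[4] flags=0010 CS?T → r1=0x54
[5] flags=0010 EQ?F → skip
[6] flags=0010 HI?T → r0=0xd1
[7] flags=1001 → (cmp)
[8] flags=1001 NE?T → r1=0xa4
[9] flags=1001 CC?T → r2=0x73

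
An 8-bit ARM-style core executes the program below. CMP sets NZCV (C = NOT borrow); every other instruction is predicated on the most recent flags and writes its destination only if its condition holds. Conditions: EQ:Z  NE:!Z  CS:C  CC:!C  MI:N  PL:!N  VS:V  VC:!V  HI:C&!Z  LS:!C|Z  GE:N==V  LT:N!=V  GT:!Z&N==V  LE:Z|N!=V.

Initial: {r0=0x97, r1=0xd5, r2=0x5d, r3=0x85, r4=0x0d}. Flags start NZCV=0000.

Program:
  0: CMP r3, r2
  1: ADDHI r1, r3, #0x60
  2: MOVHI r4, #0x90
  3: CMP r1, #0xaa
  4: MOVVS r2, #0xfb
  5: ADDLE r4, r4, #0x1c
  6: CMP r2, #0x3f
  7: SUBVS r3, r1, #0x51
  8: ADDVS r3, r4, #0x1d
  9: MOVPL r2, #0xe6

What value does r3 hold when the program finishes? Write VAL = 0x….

0: ✓ CMP  NZCV=0011
1: ✓ ADDHI  r1←0xe5
2: ✓ MOVHI  r4←0x90
3: ✓ CMP  NZCV=0010
4: · MOVVS
5: · ADDLE
6: ✓ CMP  NZCV=0010
7: · SUBVS
8: · ADDVS
9: ✓ MOVPL  r2←0xe6

VAL = 0x85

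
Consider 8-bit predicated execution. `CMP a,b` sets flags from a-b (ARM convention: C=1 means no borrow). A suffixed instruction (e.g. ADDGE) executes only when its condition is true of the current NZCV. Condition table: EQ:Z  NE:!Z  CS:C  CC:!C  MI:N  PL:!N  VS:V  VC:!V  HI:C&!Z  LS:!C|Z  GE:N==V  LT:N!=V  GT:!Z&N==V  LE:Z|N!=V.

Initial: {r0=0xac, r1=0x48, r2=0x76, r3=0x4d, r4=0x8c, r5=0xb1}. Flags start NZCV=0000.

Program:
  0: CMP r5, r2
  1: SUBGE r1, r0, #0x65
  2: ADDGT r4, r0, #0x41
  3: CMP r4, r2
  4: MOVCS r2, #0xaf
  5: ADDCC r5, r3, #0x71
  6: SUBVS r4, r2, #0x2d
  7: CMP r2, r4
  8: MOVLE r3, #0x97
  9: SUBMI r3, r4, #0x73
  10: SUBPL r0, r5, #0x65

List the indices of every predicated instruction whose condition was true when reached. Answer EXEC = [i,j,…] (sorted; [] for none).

0: ✓ CMP  NZCV=0011
1: · SUBGE
2: · ADDGT
3: ✓ CMP  NZCV=0011
4: ✓ MOVCS  r2←0xaf
5: · ADDCC
6: ✓ SUBVS  r4←0x82
7: ✓ CMP  NZCV=0010
8: · MOVLE
9: · SUBMI
10: ✓ SUBPL  r0←0x4c

EXEC = [4,6,10]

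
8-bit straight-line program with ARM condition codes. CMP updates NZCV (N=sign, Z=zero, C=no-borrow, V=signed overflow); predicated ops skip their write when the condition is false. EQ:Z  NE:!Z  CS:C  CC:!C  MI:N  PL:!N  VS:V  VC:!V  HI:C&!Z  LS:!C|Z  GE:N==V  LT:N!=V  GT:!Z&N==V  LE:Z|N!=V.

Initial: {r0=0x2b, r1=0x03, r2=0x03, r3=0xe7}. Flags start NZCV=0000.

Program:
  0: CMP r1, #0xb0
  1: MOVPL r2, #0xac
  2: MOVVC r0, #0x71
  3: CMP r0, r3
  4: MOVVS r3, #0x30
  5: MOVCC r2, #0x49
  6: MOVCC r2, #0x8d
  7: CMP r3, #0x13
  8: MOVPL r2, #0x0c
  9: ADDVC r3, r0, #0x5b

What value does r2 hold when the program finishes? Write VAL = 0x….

0: ✓ CMP  NZCV=0000
1: ✓ MOVPL  r2←0xac
2: ✓ MOVVC  r0←0x71
3: ✓ CMP  NZCV=1001
4: ✓ MOVVS  r3←0x30
5: ✓ MOVCC  r2←0x49
6: ✓ MOVCC  r2←0x8d
7: ✓ CMP  NZCV=0010
8: ✓ MOVPL  r2←0x0c
9: ✓ ADDVC  r3←0xcc

VAL = 0x0c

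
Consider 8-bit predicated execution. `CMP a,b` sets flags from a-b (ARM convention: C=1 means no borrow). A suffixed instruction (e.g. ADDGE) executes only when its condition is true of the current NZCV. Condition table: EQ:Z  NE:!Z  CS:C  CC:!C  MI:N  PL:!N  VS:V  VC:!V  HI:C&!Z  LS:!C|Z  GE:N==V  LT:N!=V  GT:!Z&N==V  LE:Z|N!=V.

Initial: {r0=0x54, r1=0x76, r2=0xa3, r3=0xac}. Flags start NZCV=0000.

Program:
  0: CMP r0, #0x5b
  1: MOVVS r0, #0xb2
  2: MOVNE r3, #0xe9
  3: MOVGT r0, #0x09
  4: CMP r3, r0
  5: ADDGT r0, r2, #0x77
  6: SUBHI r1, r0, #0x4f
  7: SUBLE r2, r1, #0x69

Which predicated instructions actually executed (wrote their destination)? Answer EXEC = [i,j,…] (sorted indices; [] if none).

[0] flags=1000 → (cmp)
[1] flags=1000 VS?F → skip
[2] flags=1000 NE?T → r3=0xe9
[3] flags=1000 GT?F → skip
[4] flags=1010 → (cmp)
[5] flags=1010 GT?F → skip
[6] flags=1010 HI?T → r1=0x05
[7] flags=1010 LE?T → r2=0x9c

EXEC = [2,6,7]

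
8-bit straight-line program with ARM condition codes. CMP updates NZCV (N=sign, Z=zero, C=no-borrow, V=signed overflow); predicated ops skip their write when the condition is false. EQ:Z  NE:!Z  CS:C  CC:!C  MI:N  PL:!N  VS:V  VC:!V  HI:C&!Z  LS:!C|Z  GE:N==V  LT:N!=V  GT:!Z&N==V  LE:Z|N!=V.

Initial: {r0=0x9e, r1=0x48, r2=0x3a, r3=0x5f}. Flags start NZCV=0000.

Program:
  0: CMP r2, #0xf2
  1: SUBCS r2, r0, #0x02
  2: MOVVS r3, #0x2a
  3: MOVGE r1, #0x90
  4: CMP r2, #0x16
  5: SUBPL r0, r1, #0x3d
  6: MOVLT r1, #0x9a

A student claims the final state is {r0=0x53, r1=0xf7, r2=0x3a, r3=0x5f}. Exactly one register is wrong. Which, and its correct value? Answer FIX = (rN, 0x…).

0: ✓ CMP  NZCV=0000
1: · SUBCS
2: · MOVVS
3: ✓ MOVGE  r1←0x90
4: ✓ CMP  NZCV=0010
5: ✓ SUBPL  r0←0x53
6: · MOVLT

FIX = (r1, 0x90)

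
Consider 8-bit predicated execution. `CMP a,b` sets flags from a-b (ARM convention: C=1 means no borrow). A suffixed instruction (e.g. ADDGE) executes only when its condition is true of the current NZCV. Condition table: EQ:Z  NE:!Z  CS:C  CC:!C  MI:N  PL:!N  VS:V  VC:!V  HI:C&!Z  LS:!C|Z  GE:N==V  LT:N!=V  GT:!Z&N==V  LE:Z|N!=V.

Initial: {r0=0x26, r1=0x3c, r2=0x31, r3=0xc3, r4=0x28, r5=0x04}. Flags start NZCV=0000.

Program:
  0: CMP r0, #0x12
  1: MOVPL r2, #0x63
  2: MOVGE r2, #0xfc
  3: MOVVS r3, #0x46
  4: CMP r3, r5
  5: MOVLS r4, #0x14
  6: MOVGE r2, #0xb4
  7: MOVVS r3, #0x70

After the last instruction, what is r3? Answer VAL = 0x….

VAL = 0xc3

[0] flags=0010 → (cmp)
[1] flags=0010 PL?T → r2=0x63
[2] flags=0010 GE?T → r2=0xfc
[3] flags=0010 VS?F → skip
[4] flags=1010 → (cmp)
[5] flags=1010 LS?F → skip
[6] flags=1010 GE?F → skip
[7] flags=1010 VS?F → skip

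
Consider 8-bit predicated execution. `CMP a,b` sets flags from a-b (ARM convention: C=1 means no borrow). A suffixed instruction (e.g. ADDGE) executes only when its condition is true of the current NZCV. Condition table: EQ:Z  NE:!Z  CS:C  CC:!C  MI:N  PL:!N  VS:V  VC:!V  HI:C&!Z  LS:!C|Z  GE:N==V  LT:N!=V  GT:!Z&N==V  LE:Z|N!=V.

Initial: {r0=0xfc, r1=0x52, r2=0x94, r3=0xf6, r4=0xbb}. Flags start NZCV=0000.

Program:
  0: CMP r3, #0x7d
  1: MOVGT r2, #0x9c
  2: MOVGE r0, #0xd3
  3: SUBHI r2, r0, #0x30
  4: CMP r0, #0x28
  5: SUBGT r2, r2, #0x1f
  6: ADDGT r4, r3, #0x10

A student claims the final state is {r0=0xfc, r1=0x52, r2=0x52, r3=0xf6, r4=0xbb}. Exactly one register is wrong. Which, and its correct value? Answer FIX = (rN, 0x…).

[0] flags=0011 → (cmp)
[1] flags=0011 GT?F → skip
[2] flags=0011 GE?F → skip
[3] flags=0011 HI?T → r2=0xcc
[4] flags=1010 → (cmp)
[5] flags=1010 GT?F → skip
[6] flags=1010 GT?F → skip

FIX = (r2, 0xcc)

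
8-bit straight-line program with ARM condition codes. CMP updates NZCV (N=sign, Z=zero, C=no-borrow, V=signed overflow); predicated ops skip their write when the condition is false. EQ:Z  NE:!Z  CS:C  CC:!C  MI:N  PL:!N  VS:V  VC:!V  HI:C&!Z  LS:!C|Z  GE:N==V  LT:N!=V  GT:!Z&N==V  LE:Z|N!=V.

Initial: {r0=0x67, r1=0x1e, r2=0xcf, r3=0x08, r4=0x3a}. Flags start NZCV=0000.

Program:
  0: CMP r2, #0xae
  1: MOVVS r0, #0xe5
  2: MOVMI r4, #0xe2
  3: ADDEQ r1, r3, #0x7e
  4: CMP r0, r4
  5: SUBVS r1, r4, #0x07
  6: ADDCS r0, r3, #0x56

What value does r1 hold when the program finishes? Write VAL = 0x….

[0] flags=0010 → (cmp)
[1] flags=0010 VS?F → skip
[2] flags=0010 MI?F → skip
[3] flags=0010 EQ?F → skip
[4] flags=0010 → (cmp)
[5] flags=0010 VS?F → skip
[6] flags=0010 CS?T → r0=0x5e

VAL = 0x1e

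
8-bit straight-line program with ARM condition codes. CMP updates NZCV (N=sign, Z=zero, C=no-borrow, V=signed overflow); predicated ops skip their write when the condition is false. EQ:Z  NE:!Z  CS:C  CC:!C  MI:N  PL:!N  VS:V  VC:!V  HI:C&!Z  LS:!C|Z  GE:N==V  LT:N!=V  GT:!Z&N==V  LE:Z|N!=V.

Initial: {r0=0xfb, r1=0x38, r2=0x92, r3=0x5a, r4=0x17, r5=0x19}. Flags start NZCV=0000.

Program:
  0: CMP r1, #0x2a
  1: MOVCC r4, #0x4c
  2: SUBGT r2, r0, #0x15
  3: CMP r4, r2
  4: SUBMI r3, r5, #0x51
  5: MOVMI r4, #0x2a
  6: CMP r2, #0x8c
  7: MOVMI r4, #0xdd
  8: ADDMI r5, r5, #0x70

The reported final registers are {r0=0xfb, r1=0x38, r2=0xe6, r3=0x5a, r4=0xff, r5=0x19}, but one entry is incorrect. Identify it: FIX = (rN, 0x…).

[0] flags=0010 → (cmp)
[1] flags=0010 CC?F → skip
[2] flags=0010 GT?T → r2=0xe6
[3] flags=0000 → (cmp)
[4] flags=0000 MI?F → skip
[5] flags=0000 MI?F → skip
[6] flags=0010 → (cmp)
[7] flags=0010 MI?F → skip
[8] flags=0010 MI?F → skip

FIX = (r4, 0x17)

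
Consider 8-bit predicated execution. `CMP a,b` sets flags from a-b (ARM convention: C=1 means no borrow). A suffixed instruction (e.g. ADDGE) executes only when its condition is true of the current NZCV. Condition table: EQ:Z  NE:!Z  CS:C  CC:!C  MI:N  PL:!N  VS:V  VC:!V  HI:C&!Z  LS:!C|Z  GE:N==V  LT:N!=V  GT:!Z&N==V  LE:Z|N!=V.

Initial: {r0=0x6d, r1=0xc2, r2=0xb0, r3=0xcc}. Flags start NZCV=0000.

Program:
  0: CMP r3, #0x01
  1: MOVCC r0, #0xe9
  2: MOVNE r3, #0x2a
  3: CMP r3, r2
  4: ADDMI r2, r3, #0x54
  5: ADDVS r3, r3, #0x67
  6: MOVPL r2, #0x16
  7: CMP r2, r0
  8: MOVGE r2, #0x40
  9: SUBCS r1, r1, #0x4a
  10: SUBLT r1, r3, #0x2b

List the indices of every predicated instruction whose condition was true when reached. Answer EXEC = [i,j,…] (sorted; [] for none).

EXEC = [2,6,10]

0: ✓ CMP  NZCV=1010
1: · MOVCC
2: ✓ MOVNE  r3←0x2a
3: ✓ CMP  NZCV=0000
4: · ADDMI
5: · ADDVS
6: ✓ MOVPL  r2←0x16
7: ✓ CMP  NZCV=1000
8: · MOVGE
9: · SUBCS
10: ✓ SUBLT  r1←0xff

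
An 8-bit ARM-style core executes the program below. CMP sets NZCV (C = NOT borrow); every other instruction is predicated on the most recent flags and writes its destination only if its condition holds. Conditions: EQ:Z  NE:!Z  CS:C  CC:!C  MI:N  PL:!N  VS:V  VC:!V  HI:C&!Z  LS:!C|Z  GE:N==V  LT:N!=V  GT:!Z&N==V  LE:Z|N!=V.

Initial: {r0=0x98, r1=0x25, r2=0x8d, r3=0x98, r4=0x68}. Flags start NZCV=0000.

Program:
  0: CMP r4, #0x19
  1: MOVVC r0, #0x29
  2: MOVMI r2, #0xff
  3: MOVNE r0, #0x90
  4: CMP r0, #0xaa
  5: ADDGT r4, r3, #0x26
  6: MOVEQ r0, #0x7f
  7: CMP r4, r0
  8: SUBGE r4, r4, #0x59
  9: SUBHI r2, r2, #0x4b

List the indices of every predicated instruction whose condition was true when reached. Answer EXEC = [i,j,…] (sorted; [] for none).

EXEC = [1,3,8]

0: ✓ CMP  NZCV=0010
1: ✓ MOVVC  r0←0x29
2: · MOVMI
3: ✓ MOVNE  r0←0x90
4: ✓ CMP  NZCV=1000
5: · ADDGT
6: · MOVEQ
7: ✓ CMP  NZCV=1001
8: ✓ SUBGE  r4←0x0f
9: · SUBHI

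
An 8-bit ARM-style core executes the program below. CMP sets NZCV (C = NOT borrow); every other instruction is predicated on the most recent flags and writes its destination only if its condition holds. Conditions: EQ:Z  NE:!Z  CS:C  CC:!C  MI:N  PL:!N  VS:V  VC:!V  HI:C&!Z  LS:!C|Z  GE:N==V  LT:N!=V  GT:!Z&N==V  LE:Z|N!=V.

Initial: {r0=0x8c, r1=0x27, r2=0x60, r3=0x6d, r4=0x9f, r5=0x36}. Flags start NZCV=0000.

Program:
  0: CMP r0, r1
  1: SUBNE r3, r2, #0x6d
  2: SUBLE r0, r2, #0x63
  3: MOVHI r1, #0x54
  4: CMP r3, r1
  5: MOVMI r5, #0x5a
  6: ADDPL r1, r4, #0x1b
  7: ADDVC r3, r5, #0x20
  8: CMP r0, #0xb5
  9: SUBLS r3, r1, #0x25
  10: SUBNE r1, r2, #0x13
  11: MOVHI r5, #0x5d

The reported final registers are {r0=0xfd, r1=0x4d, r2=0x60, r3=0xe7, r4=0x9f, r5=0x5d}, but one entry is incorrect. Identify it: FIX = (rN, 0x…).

FIX = (r3, 0x7a)

0: ✓ CMP  NZCV=0011
1: ✓ SUBNE  r3←0xf3
2: ✓ SUBLE  r0←0xfd
3: ✓ MOVHI  r1←0x54
4: ✓ CMP  NZCV=1010
5: ✓ MOVMI  r5←0x5a
6: · ADDPL
7: ✓ ADDVC  r3←0x7a
8: ✓ CMP  NZCV=0010
9: · SUBLS
10: ✓ SUBNE  r1←0x4d
11: ✓ MOVHI  r5←0x5d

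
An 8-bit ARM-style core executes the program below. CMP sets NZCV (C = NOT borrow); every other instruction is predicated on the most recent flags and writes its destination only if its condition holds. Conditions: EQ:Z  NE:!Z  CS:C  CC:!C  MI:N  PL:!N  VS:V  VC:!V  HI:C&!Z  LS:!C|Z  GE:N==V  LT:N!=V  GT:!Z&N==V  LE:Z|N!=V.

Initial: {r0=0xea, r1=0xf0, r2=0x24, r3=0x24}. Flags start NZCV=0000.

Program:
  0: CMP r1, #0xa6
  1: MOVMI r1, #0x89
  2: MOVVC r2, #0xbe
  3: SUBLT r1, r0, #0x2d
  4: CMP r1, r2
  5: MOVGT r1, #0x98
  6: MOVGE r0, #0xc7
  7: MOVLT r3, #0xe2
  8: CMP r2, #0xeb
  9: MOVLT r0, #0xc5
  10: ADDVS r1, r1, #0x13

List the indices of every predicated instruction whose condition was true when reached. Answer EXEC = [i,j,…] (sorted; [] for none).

[0] flags=0010 → (cmp)
[1] flags=0010 MI?F → skip
[2] flags=0010 VC?T → r2=0xbe
[3] flags=0010 LT?F → skip
[4] flags=0010 → (cmp)
[5] flags=0010 GT?T → r1=0x98
[6] flags=0010 GE?T → r0=0xc7
[7] flags=0010 LT?F → skip
[8] flags=1000 → (cmp)
[9] flags=1000 LT?T → r0=0xc5
[10] flags=1000 VS?F → skip

EXEC = [2,5,6,9]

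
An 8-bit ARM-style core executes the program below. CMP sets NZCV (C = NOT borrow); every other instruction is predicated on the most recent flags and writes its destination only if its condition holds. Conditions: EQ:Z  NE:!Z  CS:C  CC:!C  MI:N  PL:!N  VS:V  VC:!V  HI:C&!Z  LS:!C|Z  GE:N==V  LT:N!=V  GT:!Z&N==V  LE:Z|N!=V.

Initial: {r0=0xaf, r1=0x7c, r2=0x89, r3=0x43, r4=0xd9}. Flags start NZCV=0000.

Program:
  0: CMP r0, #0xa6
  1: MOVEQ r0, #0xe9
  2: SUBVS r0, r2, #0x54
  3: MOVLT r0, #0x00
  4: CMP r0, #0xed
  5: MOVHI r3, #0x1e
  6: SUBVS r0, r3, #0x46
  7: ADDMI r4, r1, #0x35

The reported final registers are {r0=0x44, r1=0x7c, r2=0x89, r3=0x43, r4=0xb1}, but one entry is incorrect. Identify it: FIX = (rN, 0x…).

0: ✓ CMP  NZCV=0010
1: · MOVEQ
2: · SUBVS
3: · MOVLT
4: ✓ CMP  NZCV=1000
5: · MOVHI
6: · SUBVS
7: ✓ ADDMI  r4←0xb1

FIX = (r0, 0xaf)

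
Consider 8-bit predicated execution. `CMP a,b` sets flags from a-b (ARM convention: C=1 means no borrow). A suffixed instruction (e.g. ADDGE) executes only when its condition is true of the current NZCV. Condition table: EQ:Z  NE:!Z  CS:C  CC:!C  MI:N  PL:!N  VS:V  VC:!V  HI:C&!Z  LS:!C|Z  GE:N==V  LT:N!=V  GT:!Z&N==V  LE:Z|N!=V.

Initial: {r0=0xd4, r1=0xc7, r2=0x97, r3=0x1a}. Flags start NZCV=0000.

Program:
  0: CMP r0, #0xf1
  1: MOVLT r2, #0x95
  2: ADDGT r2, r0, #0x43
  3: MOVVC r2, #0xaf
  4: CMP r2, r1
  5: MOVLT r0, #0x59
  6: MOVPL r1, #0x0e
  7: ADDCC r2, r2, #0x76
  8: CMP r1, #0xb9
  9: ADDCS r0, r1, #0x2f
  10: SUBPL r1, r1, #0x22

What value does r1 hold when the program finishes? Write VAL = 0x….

VAL = 0xa5

0: ✓ CMP  NZCV=1000
1: ✓ MOVLT  r2←0x95
2: · ADDGT
3: ✓ MOVVC  r2←0xaf
4: ✓ CMP  NZCV=1000
5: ✓ MOVLT  r0←0x59
6: · MOVPL
7: ✓ ADDCC  r2←0x25
8: ✓ CMP  NZCV=0010
9: ✓ ADDCS  r0←0xf6
10: ✓ SUBPL  r1←0xa5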